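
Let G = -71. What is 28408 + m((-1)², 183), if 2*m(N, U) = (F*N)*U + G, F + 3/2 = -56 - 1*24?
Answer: 83661/4 ≈ 20915.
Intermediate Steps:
F = -163/2 (F = -3/2 + (-56 - 1*24) = -3/2 + (-56 - 24) = -3/2 - 80 = -163/2 ≈ -81.500)
m(N, U) = -71/2 - 163*N*U/4 (m(N, U) = ((-163*N/2)*U - 71)/2 = (-163*N*U/2 - 71)/2 = (-71 - 163*N*U/2)/2 = -71/2 - 163*N*U/4)
28408 + m((-1)², 183) = 28408 + (-71/2 - 163/4*(-1)²*183) = 28408 + (-71/2 - 163/4*1*183) = 28408 + (-71/2 - 29829/4) = 28408 - 29971/4 = 83661/4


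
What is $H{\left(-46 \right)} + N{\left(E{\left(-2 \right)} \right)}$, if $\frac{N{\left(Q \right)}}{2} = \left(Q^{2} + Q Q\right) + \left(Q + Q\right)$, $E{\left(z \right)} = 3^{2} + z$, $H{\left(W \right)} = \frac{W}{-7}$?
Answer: $\frac{1614}{7} \approx 230.57$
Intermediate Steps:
$H{\left(W \right)} = - \frac{W}{7}$ ($H{\left(W \right)} = W \left(- \frac{1}{7}\right) = - \frac{W}{7}$)
$E{\left(z \right)} = 9 + z$
$N{\left(Q \right)} = 4 Q + 4 Q^{2}$ ($N{\left(Q \right)} = 2 \left(\left(Q^{2} + Q Q\right) + \left(Q + Q\right)\right) = 2 \left(\left(Q^{2} + Q^{2}\right) + 2 Q\right) = 2 \left(2 Q^{2} + 2 Q\right) = 2 \left(2 Q + 2 Q^{2}\right) = 4 Q + 4 Q^{2}$)
$H{\left(-46 \right)} + N{\left(E{\left(-2 \right)} \right)} = \left(- \frac{1}{7}\right) \left(-46\right) + 4 \left(9 - 2\right) \left(1 + \left(9 - 2\right)\right) = \frac{46}{7} + 4 \cdot 7 \left(1 + 7\right) = \frac{46}{7} + 4 \cdot 7 \cdot 8 = \frac{46}{7} + 224 = \frac{1614}{7}$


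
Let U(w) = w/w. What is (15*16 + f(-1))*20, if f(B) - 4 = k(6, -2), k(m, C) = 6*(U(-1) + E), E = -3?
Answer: 4640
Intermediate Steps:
U(w) = 1
k(m, C) = -12 (k(m, C) = 6*(1 - 3) = 6*(-2) = -12)
f(B) = -8 (f(B) = 4 - 12 = -8)
(15*16 + f(-1))*20 = (15*16 - 8)*20 = (240 - 8)*20 = 232*20 = 4640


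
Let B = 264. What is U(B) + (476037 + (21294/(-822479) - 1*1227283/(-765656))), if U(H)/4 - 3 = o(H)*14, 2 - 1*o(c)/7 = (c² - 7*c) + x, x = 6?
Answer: -2349988767940561821/89962283032 ≈ -2.6122e+7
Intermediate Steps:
o(c) = -28 - 7*c² + 49*c (o(c) = 14 - 7*((c² - 7*c) + 6) = 14 - 7*(6 + c² - 7*c) = 14 + (-42 - 7*c² + 49*c) = -28 - 7*c² + 49*c)
U(H) = -1556 - 392*H² + 2744*H (U(H) = 12 + 4*((-28 - 7*H² + 49*H)*14) = 12 + 4*(-392 - 98*H² + 686*H) = 12 + (-1568 - 392*H² + 2744*H) = -1556 - 392*H² + 2744*H)
U(B) + (476037 + (21294/(-822479) - 1*1227283/(-765656))) = (-1556 - 392*264² + 2744*264) + (476037 + (21294/(-822479) - 1*1227283/(-765656))) = (-1556 - 392*69696 + 724416) + (476037 + (21294*(-1/822479) - 1227283*(-1/765656))) = (-1556 - 27320832 + 724416) + (476037 + (-3042/117497 + 1227283/765656)) = -26597972 + (476037 + 141872945099/89962283032) = -26597972 + 42825517200649283/89962283032 = -2349988767940561821/89962283032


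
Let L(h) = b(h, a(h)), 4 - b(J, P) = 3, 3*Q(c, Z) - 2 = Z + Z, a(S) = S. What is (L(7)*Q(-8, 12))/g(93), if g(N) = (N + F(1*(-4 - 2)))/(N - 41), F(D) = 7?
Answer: 338/75 ≈ 4.5067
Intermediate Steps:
Q(c, Z) = 2/3 + 2*Z/3 (Q(c, Z) = 2/3 + (Z + Z)/3 = 2/3 + (2*Z)/3 = 2/3 + 2*Z/3)
b(J, P) = 1 (b(J, P) = 4 - 1*3 = 4 - 3 = 1)
L(h) = 1
g(N) = (7 + N)/(-41 + N) (g(N) = (N + 7)/(N - 41) = (7 + N)/(-41 + N))
(L(7)*Q(-8, 12))/g(93) = (1*(2/3 + (2/3)*12))/(((7 + 93)/(-41 + 93))) = (1*(2/3 + 8))/((100/52)) = (1*(26/3))/(((1/52)*100)) = 26/(3*(25/13)) = (26/3)*(13/25) = 338/75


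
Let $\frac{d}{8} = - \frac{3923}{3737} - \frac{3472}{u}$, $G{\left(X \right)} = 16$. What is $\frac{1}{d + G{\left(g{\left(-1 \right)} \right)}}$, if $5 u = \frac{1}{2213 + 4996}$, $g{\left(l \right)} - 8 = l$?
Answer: $- \frac{3737}{3741431754632} \approx -9.9882 \cdot 10^{-10}$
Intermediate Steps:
$g{\left(l \right)} = 8 + l$
$u = \frac{1}{36045}$ ($u = \frac{1}{5 \left(2213 + 4996\right)} = \frac{1}{5 \cdot 7209} = \frac{1}{5} \cdot \frac{1}{7209} = \frac{1}{36045} \approx 2.7743 \cdot 10^{-5}$)
$d = - \frac{3741431814424}{3737}$ ($d = 8 \left(- \frac{3923}{3737} - 3472 \frac{1}{\frac{1}{36045}}\right) = 8 \left(\left(-3923\right) \frac{1}{3737} - 125148240\right) = 8 \left(- \frac{3923}{3737} - 125148240\right) = 8 \left(- \frac{467678976803}{3737}\right) = - \frac{3741431814424}{3737} \approx -1.0012 \cdot 10^{9}$)
$\frac{1}{d + G{\left(g{\left(-1 \right)} \right)}} = \frac{1}{- \frac{3741431814424}{3737} + 16} = \frac{1}{- \frac{3741431754632}{3737}} = - \frac{3737}{3741431754632}$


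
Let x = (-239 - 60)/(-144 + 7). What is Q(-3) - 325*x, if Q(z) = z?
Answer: -97586/137 ≈ -712.31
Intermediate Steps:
x = 299/137 (x = -299/(-137) = -299*(-1/137) = 299/137 ≈ 2.1825)
Q(-3) - 325*x = -3 - 325*299/137 = -3 - 97175/137 = -97586/137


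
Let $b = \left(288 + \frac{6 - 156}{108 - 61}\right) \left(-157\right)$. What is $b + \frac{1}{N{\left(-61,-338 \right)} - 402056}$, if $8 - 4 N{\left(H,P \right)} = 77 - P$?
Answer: $- \frac{3380702127050}{75605657} \approx -44715.0$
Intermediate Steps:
$N{\left(H,P \right)} = - \frac{69}{4} + \frac{P}{4}$ ($N{\left(H,P \right)} = 2 - \frac{77 - P}{4} = 2 + \left(- \frac{77}{4} + \frac{P}{4}\right) = - \frac{69}{4} + \frac{P}{4}$)
$b = - \frac{2101602}{47}$ ($b = \left(288 - \frac{150}{47}\right) \left(-157\right) = \frac{13386}{47} \left(-157\right) = - \frac{2101602}{47} \approx -44715.0$)
$b + \frac{1}{N{\left(-61,-338 \right)} - 402056} = - \frac{2101602}{47} + \frac{1}{\left(- \frac{69}{4} + \frac{1}{4} \left(-338\right)\right) - 402056} = - \frac{2101602}{47} + \frac{1}{\left(- \frac{69}{4} - \frac{169}{2}\right) - 402056} = - \frac{2101602}{47} + \frac{1}{- \frac{407}{4} - 402056} = - \frac{2101602}{47} + \frac{1}{- \frac{1608631}{4}} = - \frac{2101602}{47} - \frac{4}{1608631} = - \frac{3380702127050}{75605657}$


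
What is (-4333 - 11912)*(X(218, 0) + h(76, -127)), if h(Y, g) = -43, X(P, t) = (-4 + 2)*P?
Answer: 7781355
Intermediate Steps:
X(P, t) = -2*P
(-4333 - 11912)*(X(218, 0) + h(76, -127)) = (-4333 - 11912)*(-2*218 - 43) = -16245*(-436 - 43) = -16245*(-479) = 7781355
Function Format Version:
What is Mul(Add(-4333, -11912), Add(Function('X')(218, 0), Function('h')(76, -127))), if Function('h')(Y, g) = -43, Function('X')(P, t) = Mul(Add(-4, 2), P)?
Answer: 7781355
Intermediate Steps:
Function('X')(P, t) = Mul(-2, P)
Mul(Add(-4333, -11912), Add(Function('X')(218, 0), Function('h')(76, -127))) = Mul(Add(-4333, -11912), Add(Mul(-2, 218), -43)) = Mul(-16245, Add(-436, -43)) = Mul(-16245, -479) = 7781355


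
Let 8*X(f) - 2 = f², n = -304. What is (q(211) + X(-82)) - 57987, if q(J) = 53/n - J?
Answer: -17436657/304 ≈ -57357.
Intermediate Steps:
X(f) = ¼ + f²/8
q(J) = -53/304 - J (q(J) = 53/(-304) - J = 53*(-1/304) - J = -53/304 - J)
(q(211) + X(-82)) - 57987 = ((-53/304 - 1*211) + (¼ + (⅛)*(-82)²)) - 57987 = ((-53/304 - 211) + (¼ + (⅛)*6724)) - 57987 = (-64197/304 + (¼ + 1681/2)) - 57987 = (-64197/304 + 3363/4) - 57987 = 191391/304 - 57987 = -17436657/304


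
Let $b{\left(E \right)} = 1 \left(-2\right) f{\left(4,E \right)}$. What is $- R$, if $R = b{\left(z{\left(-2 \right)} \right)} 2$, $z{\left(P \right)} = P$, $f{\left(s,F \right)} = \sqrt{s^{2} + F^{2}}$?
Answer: $8 \sqrt{5} \approx 17.889$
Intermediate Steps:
$f{\left(s,F \right)} = \sqrt{F^{2} + s^{2}}$
$b{\left(E \right)} = - 2 \sqrt{16 + E^{2}}$ ($b{\left(E \right)} = 1 \left(-2\right) \sqrt{E^{2} + 4^{2}} = - 2 \sqrt{E^{2} + 16} = - 2 \sqrt{16 + E^{2}}$)
$R = - 8 \sqrt{5}$ ($R = - 2 \sqrt{16 + \left(-2\right)^{2}} \cdot 2 = - 2 \sqrt{16 + 4} \cdot 2 = - 2 \sqrt{20} \cdot 2 = - 2 \cdot 2 \sqrt{5} \cdot 2 = - 4 \sqrt{5} \cdot 2 = - 8 \sqrt{5} \approx -17.889$)
$- R = - \left(-8\right) \sqrt{5} = 8 \sqrt{5}$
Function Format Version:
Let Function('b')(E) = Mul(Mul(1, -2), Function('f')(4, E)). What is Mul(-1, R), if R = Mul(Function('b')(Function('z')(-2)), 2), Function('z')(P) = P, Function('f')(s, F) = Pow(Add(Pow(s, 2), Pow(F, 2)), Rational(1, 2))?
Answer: Mul(8, Pow(5, Rational(1, 2))) ≈ 17.889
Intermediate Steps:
Function('f')(s, F) = Pow(Add(Pow(F, 2), Pow(s, 2)), Rational(1, 2))
Function('b')(E) = Mul(-2, Pow(Add(16, Pow(E, 2)), Rational(1, 2))) (Function('b')(E) = Mul(Mul(1, -2), Pow(Add(Pow(E, 2), Pow(4, 2)), Rational(1, 2))) = Mul(-2, Pow(Add(Pow(E, 2), 16), Rational(1, 2))) = Mul(-2, Pow(Add(16, Pow(E, 2)), Rational(1, 2))))
R = Mul(-8, Pow(5, Rational(1, 2))) (R = Mul(Mul(-2, Pow(Add(16, Pow(-2, 2)), Rational(1, 2))), 2) = Mul(Mul(-2, Pow(Add(16, 4), Rational(1, 2))), 2) = Mul(Mul(-2, Pow(20, Rational(1, 2))), 2) = Mul(Mul(-2, Mul(2, Pow(5, Rational(1, 2)))), 2) = Mul(Mul(-4, Pow(5, Rational(1, 2))), 2) = Mul(-8, Pow(5, Rational(1, 2))) ≈ -17.889)
Mul(-1, R) = Mul(-1, Mul(-8, Pow(5, Rational(1, 2)))) = Mul(8, Pow(5, Rational(1, 2)))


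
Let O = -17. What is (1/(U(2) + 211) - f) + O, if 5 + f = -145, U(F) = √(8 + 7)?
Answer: 5919509/44506 - √15/44506 ≈ 133.00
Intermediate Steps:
U(F) = √15
f = -150 (f = -5 - 145 = -150)
(1/(U(2) + 211) - f) + O = (1/(√15 + 211) - 1*(-150)) - 17 = (1/(211 + √15) + 150) - 17 = (150 + 1/(211 + √15)) - 17 = 133 + 1/(211 + √15)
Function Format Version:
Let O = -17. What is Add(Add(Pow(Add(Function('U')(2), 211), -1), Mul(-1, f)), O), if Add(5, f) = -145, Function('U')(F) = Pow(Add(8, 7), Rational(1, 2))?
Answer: Add(Rational(5919509, 44506), Mul(Rational(-1, 44506), Pow(15, Rational(1, 2)))) ≈ 133.00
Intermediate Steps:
Function('U')(F) = Pow(15, Rational(1, 2))
f = -150 (f = Add(-5, -145) = -150)
Add(Add(Pow(Add(Function('U')(2), 211), -1), Mul(-1, f)), O) = Add(Add(Pow(Add(Pow(15, Rational(1, 2)), 211), -1), Mul(-1, -150)), -17) = Add(Add(Pow(Add(211, Pow(15, Rational(1, 2))), -1), 150), -17) = Add(Add(150, Pow(Add(211, Pow(15, Rational(1, 2))), -1)), -17) = Add(133, Pow(Add(211, Pow(15, Rational(1, 2))), -1))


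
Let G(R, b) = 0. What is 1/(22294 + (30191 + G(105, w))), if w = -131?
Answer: 1/52485 ≈ 1.9053e-5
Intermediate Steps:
1/(22294 + (30191 + G(105, w))) = 1/(22294 + (30191 + 0)) = 1/(22294 + 30191) = 1/52485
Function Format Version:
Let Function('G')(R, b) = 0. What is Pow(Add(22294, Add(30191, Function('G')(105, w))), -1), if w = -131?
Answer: Rational(1, 52485) ≈ 1.9053e-5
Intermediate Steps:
Pow(Add(22294, Add(30191, Function('G')(105, w))), -1) = Pow(Add(22294, Add(30191, 0)), -1) = Pow(Add(22294, 30191), -1) = Pow(52485, -1) = Rational(1, 52485)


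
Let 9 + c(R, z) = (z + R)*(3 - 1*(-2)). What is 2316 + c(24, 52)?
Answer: 2687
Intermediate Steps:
c(R, z) = -9 + 5*R + 5*z (c(R, z) = -9 + (z + R)*(3 - 1*(-2)) = -9 + (R + z)*(3 + 2) = -9 + (R + z)*5 = -9 + (5*R + 5*z) = -9 + 5*R + 5*z)
2316 + c(24, 52) = 2316 + (-9 + 5*24 + 5*52) = 2316 + (-9 + 120 + 260) = 2316 + 371 = 2687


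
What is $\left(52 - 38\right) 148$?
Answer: $2072$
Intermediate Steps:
$\left(52 - 38\right) 148 = 14 \cdot 148 = 2072$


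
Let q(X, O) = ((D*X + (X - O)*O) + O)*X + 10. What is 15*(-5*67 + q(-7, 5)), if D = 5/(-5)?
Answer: 165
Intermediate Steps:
D = -1 (D = 5*(-⅕) = -1)
q(X, O) = 10 + X*(O - X + O*(X - O)) (q(X, O) = ((-X + (X - O)*O) + O)*X + 10 = ((-X + O*(X - O)) + O)*X + 10 = (O - X + O*(X - O))*X + 10 = X*(O - X + O*(X - O)) + 10 = 10 + X*(O - X + O*(X - O)))
15*(-5*67 + q(-7, 5)) = 15*(-5*67 + (10 - 1*(-7)² + 5*(-7) + 5*(-7)² - 1*(-7)*5²)) = 15*(-335 + (10 - 1*49 - 35 + 5*49 - 1*(-7)*25)) = 15*(-335 + (10 - 49 - 35 + 245 + 175)) = 15*(-335 + 346) = 15*11 = 165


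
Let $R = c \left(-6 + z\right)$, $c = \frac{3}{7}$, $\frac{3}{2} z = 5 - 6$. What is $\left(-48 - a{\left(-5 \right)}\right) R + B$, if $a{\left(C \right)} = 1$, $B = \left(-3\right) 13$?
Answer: $101$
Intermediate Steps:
$B = -39$
$z = - \frac{2}{3}$ ($z = \frac{2 \left(5 - 6\right)}{3} = \frac{2}{3} \left(-1\right) = - \frac{2}{3} \approx -0.66667$)
$c = \frac{3}{7}$ ($c = 3 \cdot \frac{1}{7} = \frac{3}{7} \approx 0.42857$)
$R = - \frac{20}{7}$ ($R = \frac{3 \left(-6 - \frac{2}{3}\right)}{7} = \frac{3}{7} \left(- \frac{20}{3}\right) = - \frac{20}{7} \approx -2.8571$)
$\left(-48 - a{\left(-5 \right)}\right) R + B = \left(-48 - 1\right) \left(- \frac{20}{7}\right) - 39 = \left(-49\right) \left(- \frac{20}{7}\right) - 39 = 140 - 39 = 101$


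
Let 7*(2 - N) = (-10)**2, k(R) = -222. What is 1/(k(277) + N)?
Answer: -7/1640 ≈ -0.0042683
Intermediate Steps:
N = -86/7 (N = 2 - 1/7*(-10)**2 = 2 - 1/7*100 = 2 - 100/7 = -86/7 ≈ -12.286)
1/(k(277) + N) = 1/(-222 - 86/7) = 1/(-1640/7) = -7/1640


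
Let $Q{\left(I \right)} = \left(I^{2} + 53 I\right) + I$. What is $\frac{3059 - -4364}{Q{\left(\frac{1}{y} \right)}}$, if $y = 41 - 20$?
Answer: $\frac{3273543}{1135} \approx 2884.2$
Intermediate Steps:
$y = 21$
$Q{\left(I \right)} = I^{2} + 54 I$
$\frac{3059 - -4364}{Q{\left(\frac{1}{y} \right)}} = \frac{3059 - -4364}{\frac{1}{21} \left(54 + \frac{1}{21}\right)} = \frac{3059 + 4364}{\frac{1}{21} \left(54 + \frac{1}{21}\right)} = \frac{7423}{\frac{1}{21} \cdot \frac{1135}{21}} = \frac{7423}{\frac{1135}{441}} = 7423 \cdot \frac{441}{1135} = \frac{3273543}{1135}$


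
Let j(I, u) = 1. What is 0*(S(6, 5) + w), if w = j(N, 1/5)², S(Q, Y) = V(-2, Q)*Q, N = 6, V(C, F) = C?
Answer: 0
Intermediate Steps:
S(Q, Y) = -2*Q
w = 1 (w = 1² = 1)
0*(S(6, 5) + w) = 0*(-2*6 + 1) = 0*(-12 + 1) = 0*(-11) = 0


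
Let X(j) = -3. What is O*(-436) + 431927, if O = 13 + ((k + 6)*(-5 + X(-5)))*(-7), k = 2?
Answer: 230931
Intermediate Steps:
O = 461 (O = 13 + ((2 + 6)*(-5 - 3))*(-7) = 13 + (8*(-8))*(-7) = 13 - 64*(-7) = 13 + 448 = 461)
O*(-436) + 431927 = 461*(-436) + 431927 = -200996 + 431927 = 230931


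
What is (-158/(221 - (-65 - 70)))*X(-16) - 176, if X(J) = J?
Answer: -15032/89 ≈ -168.90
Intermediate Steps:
(-158/(221 - (-65 - 70)))*X(-16) - 176 = -158/(221 - (-65 - 70))*(-16) - 176 = -158/(221 - 1*(-135))*(-16) - 176 = -158/(221 + 135)*(-16) - 176 = -158/356*(-16) - 176 = -158*1/356*(-16) - 176 = -79/178*(-16) - 176 = 632/89 - 176 = -15032/89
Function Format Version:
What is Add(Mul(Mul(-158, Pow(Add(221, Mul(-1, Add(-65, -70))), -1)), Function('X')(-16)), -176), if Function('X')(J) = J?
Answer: Rational(-15032, 89) ≈ -168.90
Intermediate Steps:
Add(Mul(Mul(-158, Pow(Add(221, Mul(-1, Add(-65, -70))), -1)), Function('X')(-16)), -176) = Add(Mul(Mul(-158, Pow(Add(221, Mul(-1, Add(-65, -70))), -1)), -16), -176) = Add(Mul(Mul(-158, Pow(Add(221, Mul(-1, -135)), -1)), -16), -176) = Add(Mul(Mul(-158, Pow(Add(221, 135), -1)), -16), -176) = Add(Mul(Mul(-158, Pow(356, -1)), -16), -176) = Add(Mul(Mul(-158, Rational(1, 356)), -16), -176) = Add(Mul(Rational(-79, 178), -16), -176) = Add(Rational(632, 89), -176) = Rational(-15032, 89)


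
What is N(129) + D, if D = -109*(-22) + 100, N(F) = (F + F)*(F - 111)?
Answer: 7142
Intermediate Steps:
N(F) = 2*F*(-111 + F) (N(F) = (2*F)*(-111 + F) = 2*F*(-111 + F))
D = 2498 (D = 2398 + 100 = 2498)
N(129) + D = 2*129*(-111 + 129) + 2498 = 2*129*18 + 2498 = 4644 + 2498 = 7142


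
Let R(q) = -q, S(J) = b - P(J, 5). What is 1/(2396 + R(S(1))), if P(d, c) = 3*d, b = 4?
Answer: 1/2395 ≈ 0.00041754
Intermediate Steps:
S(J) = 4 - 3*J
1/(2396 + R(S(1))) = 1/(2396 - (4 - 3*1)) = 1/(2396 - (4 - 3)) = 1/(2396 - 1*1) = 1/(2396 - 1) = 1/2395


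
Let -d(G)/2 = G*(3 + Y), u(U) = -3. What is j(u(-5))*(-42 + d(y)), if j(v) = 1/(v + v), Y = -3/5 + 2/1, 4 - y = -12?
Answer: 457/15 ≈ 30.467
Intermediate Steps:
y = 16 (y = 4 - 1*(-12) = 4 + 12 = 16)
Y = 7/5 (Y = -3*⅕ + 2*1 = -⅗ + 2 = 7/5 ≈ 1.4000)
j(v) = 1/(2*v)
d(G) = -44*G/5 (d(G) = -2*G*(3 + 7/5) = -2*G*22/5 = -44*G/5)
j(u(-5))*(-42 + d(y)) = ((½)/(-3))*(-42 - 44/5*16) = ((½)*(-⅓))*(-42 - 704/5) = -⅙*(-914/5) = 457/15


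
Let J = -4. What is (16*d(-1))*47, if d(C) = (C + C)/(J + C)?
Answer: 1504/5 ≈ 300.80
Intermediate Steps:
d(C) = 2*C/(-4 + C) (d(C) = (C + C)/(-4 + C) = (2*C)/(-4 + C) = 2*C/(-4 + C))
(16*d(-1))*47 = (16*(2*(-1)/(-4 - 1)))*47 = (16*(2*(-1)/(-5)))*47 = (16*(2*(-1)*(-⅕)))*47 = (16*(⅖))*47 = (32/5)*47 = 1504/5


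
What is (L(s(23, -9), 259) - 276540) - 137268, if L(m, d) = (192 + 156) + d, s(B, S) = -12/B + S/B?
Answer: -413201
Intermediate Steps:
L(m, d) = 348 + d
(L(s(23, -9), 259) - 276540) - 137268 = ((348 + 259) - 276540) - 137268 = (607 - 276540) - 137268 = -275933 - 137268 = -413201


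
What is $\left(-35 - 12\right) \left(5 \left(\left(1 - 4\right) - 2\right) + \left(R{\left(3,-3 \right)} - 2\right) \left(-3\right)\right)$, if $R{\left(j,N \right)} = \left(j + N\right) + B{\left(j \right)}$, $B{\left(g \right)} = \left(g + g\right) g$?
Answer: $3431$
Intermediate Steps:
$B{\left(g \right)} = 2 g^{2}$ ($B{\left(g \right)} = 2 g g = 2 g^{2}$)
$R{\left(j,N \right)} = N + j + 2 j^{2}$ ($R{\left(j,N \right)} = \left(j + N\right) + 2 j^{2} = \left(N + j\right) + 2 j^{2} = N + j + 2 j^{2}$)
$\left(-35 - 12\right) \left(5 \left(\left(1 - 4\right) - 2\right) + \left(R{\left(3,-3 \right)} - 2\right) \left(-3\right)\right) = \left(-35 - 12\right) \left(5 \left(\left(1 - 4\right) - 2\right) + \left(\left(-3 + 3 + 2 \cdot 3^{2}\right) - 2\right) \left(-3\right)\right) = - 47 \left(5 \left(\left(1 - 4\right) - 2\right) + \left(\left(-3 + 3 + 2 \cdot 9\right) - 2\right) \left(-3\right)\right) = - 47 \left(5 \left(-3 - 2\right) + \left(\left(-3 + 3 + 18\right) - 2\right) \left(-3\right)\right) = - 47 \left(5 \left(-5\right) + \left(18 - 2\right) \left(-3\right)\right) = - 47 \left(-25 + 16 \left(-3\right)\right) = - 47 \left(-25 - 48\right) = \left(-47\right) \left(-73\right) = 3431$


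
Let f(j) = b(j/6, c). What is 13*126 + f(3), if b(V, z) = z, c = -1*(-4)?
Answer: 1642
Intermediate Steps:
c = 4
f(j) = 4
13*126 + f(3) = 13*126 + 4 = 1638 + 4 = 1642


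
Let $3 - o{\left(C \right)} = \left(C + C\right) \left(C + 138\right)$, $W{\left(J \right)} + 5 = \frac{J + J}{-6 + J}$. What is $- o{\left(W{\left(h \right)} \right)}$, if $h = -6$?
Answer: $-1075$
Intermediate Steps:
$W{\left(J \right)} = -5 + \frac{2 J}{-6 + J}$ ($W{\left(J \right)} = -5 + \frac{J + J}{-6 + J} = -5 + \frac{2 J}{-6 + J}$)
$o{\left(C \right)} = 3 - 2 C \left(138 + C\right)$ ($o{\left(C \right)} = 3 - \left(C + C\right) \left(C + 138\right) = 3 - 2 C \left(138 + C\right)$)
$- o{\left(W{\left(h \right)} \right)} = - (3 - 276 \frac{3 \left(10 - -6\right)}{-6 - 6} - 2 \left(\frac{3 \left(10 - -6\right)}{-6 - 6}\right)^{2}) = - (3 - 276 \frac{3 \left(10 + 6\right)}{-12} - 2 \left(\frac{3 \left(10 + 6\right)}{-12}\right)^{2}) = - (3 - 276 \cdot 3 \left(- \frac{1}{12}\right) 16 - 2 \left(3 \left(- \frac{1}{12}\right) 16\right)^{2}) = - (3 - -1104 - 2 \left(-4\right)^{2}) = - (3 + 1104 - 32) = \left(-1\right) 1075 = -1075$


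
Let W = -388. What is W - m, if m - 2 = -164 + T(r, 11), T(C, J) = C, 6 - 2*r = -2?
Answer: -230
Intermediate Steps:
r = 4 (r = 3 - ½*(-2) = 3 + 1 = 4)
m = -158 (m = 2 + (-164 + 4) = 2 - 160 = -158)
W - m = -388 - 1*(-158) = -388 + 158 = -230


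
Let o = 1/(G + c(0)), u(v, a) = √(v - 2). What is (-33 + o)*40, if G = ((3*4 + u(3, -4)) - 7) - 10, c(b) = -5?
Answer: -11920/9 ≈ -1324.4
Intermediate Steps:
u(v, a) = √(-2 + v)
G = -4 (G = ((3*4 + √(-2 + 3)) - 7) - 10 = ((12 + √1) - 7) - 10 = ((12 + 1) - 7) - 10 = (13 - 7) - 10 = 6 - 10 = -4)
o = -⅑ (o = 1/(-4 - 5) = 1/(-9) = -⅑ ≈ -0.11111)
(-33 + o)*40 = (-33 - ⅑)*40 = -298/9*40 = -11920/9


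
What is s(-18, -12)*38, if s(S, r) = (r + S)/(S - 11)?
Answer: 1140/29 ≈ 39.310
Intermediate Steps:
s(S, r) = (S + r)/(-11 + S)
s(-18, -12)*38 = ((-18 - 12)/(-11 - 18))*38 = (-30/(-29))*38 = -1/29*(-30)*38 = (30/29)*38 = 1140/29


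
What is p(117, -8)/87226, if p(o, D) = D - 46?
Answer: -27/43613 ≈ -0.00061908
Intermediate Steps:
p(o, D) = -46 + D
p(117, -8)/87226 = (-46 - 8)/87226 = -54*1/87226 = -27/43613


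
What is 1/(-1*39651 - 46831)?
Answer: -1/86482 ≈ -1.1563e-5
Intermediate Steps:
1/(-1*39651 - 46831) = 1/(-39651 - 46831) = 1/(-86482) = -1/86482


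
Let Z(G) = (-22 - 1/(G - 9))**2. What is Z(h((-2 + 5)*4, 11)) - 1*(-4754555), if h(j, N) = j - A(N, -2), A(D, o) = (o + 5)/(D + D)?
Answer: 18872811259/3969 ≈ 4.7551e+6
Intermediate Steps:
A(D, o) = (5 + o)/(2*D) (A(D, o) = (5 + o)/((2*D)) = (5 + o)*(1/(2*D)) = (5 + o)/(2*D))
h(j, N) = j - 3/(2*N) (h(j, N) = j - (5 - 2)/(2*N) = j - 3/(2*N))
Z(G) = (-22 - 1/(-9 + G))**2
Z(h((-2 + 5)*4, 11)) - 1*(-4754555) = (-197 + 22*((-2 + 5)*4 - 3/2/11))**2/(-9 + ((-2 + 5)*4 - 3/2/11))**2 - 1*(-4754555) = (-197 + 22*(3*4 - 3/2*1/11))**2/(-9 + (3*4 - 3/2*1/11))**2 + 4754555 = (-197 + 22*(12 - 3/22))**2/(-9 + (12 - 3/22))**2 + 4754555 = (-197 + 22*(261/22))**2/(-9 + 261/22)**2 + 4754555 = (-197 + 261)**2/(63/22)**2 + 4754555 = 64**2*(484/3969) + 4754555 = 4096*(484/3969) + 4754555 = 1982464/3969 + 4754555 = 18872811259/3969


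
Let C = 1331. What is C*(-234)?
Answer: -311454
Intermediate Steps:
C*(-234) = 1331*(-234) = -311454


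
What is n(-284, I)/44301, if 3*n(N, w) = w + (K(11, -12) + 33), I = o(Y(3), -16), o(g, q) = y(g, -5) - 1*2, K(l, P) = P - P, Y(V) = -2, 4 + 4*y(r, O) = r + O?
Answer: 113/531612 ≈ 0.00021256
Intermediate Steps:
y(r, O) = -1 + O/4 + r/4 (y(r, O) = -1 + (r + O)/4 = -1 + (O + r)/4 = -1 + (O/4 + r/4) = -1 + O/4 + r/4)
K(l, P) = 0
o(g, q) = -17/4 + g/4 (o(g, q) = (-1 + (¼)*(-5) + g/4) - 1*2 = (-1 - 5/4 + g/4) - 2 = (-9/4 + g/4) - 2 = -17/4 + g/4)
I = -19/4 (I = -17/4 + (¼)*(-2) = -17/4 - ½ = -19/4 ≈ -4.7500)
n(N, w) = 11 + w/3 (n(N, w) = (w + (0 + 33))/3 = (w + 33)/3 = (33 + w)/3 = 11 + w/3)
n(-284, I)/44301 = (11 + (⅓)*(-19/4))/44301 = (11 - 19/12)*(1/44301) = (113/12)*(1/44301) = 113/531612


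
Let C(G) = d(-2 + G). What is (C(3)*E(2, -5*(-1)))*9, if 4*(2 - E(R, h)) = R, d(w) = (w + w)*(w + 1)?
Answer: 54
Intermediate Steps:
d(w) = 2*w*(1 + w) (d(w) = (2*w)*(1 + w) = 2*w*(1 + w))
E(R, h) = 2 - R/4
C(G) = 2*(-1 + G)*(-2 + G) (C(G) = 2*(-2 + G)*(1 + (-2 + G)) = 2*(-2 + G)*(-1 + G) = 2*(-1 + G)*(-2 + G))
(C(3)*E(2, -5*(-1)))*9 = ((2*(-1 + 3)*(-2 + 3))*(2 - ¼*2))*9 = ((2*2*1)*(2 - ½))*9 = (4*(3/2))*9 = 6*9 = 54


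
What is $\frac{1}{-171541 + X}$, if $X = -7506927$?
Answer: $- \frac{1}{7678468} \approx -1.3023 \cdot 10^{-7}$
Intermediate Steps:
$\frac{1}{-171541 + X} = \frac{1}{-171541 - 7506927} = \frac{1}{-7678468} = - \frac{1}{7678468}$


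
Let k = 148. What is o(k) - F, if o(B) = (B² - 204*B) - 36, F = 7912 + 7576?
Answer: -23812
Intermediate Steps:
F = 15488
o(B) = -36 + B² - 204*B
o(k) - F = (-36 + 148² - 204*148) - 1*15488 = (-36 + 21904 - 30192) - 15488 = -8324 - 15488 = -23812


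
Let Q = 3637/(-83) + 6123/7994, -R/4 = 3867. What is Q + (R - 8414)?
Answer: -15874320733/663502 ≈ -23925.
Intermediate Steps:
R = -15468 (R = -4*3867 = -15468)
Q = -28565969/663502 (Q = 3637*(-1/83) + 6123*(1/7994) = -3637/83 + 6123/7994 = -28565969/663502 ≈ -43.053)
Q + (R - 8414) = -28565969/663502 + (-15468 - 8414) = -28565969/663502 - 23882 = -15874320733/663502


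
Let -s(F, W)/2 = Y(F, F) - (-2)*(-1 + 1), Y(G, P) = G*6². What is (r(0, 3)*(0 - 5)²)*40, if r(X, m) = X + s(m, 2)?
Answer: -216000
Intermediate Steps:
Y(G, P) = 36*G (Y(G, P) = G*36 = 36*G)
s(F, W) = -72*F (s(F, W) = -2*(36*F - (-2)*(-1 + 1)) = -2*(36*F - (-2)*0) = -2*(36*F - 1*0) = -2*(36*F + 0) = -72*F)
r(X, m) = X - 72*m
(r(0, 3)*(0 - 5)²)*40 = ((0 - 72*3)*(0 - 5)²)*40 = ((0 - 216)*(-5)²)*40 = -216*25*40 = -5400*40 = -216000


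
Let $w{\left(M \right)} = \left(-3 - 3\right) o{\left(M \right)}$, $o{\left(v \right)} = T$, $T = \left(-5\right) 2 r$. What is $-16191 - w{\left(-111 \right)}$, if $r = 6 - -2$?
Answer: $-16671$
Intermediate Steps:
$r = 8$ ($r = 6 + 2 = 8$)
$T = -80$ ($T = \left(-5\right) 2 \cdot 8 = \left(-10\right) 8 = -80$)
$o{\left(v \right)} = -80$
$w{\left(M \right)} = 480$ ($w{\left(M \right)} = \left(-3 - 3\right) \left(-80\right) = \left(-6\right) \left(-80\right) = 480$)
$-16191 - w{\left(-111 \right)} = -16191 - 480 = -16671$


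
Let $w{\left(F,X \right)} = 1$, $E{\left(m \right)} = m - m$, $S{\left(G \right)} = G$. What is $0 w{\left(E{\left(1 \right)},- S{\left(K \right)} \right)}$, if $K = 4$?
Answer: $0$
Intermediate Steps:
$E{\left(m \right)} = 0$
$0 w{\left(E{\left(1 \right)},- S{\left(K \right)} \right)} = 0 \cdot 1 = 0$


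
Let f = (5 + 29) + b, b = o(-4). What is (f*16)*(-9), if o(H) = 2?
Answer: -5184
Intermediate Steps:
b = 2
f = 36 (f = (5 + 29) + 2 = 34 + 2 = 36)
(f*16)*(-9) = (36*16)*(-9) = 576*(-9) = -5184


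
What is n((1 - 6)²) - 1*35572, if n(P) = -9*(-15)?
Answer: -35437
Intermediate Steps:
n(P) = 135
n((1 - 6)²) - 1*35572 = 135 - 1*35572 = 135 - 35572 = -35437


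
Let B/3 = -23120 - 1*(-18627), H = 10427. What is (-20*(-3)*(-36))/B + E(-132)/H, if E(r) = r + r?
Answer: 6321288/46848511 ≈ 0.13493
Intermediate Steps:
E(r) = 2*r
B = -13479 (B = 3*(-23120 - 1*(-18627)) = 3*(-23120 + 18627) = 3*(-4493) = -13479)
(-20*(-3)*(-36))/B + E(-132)/H = (-20*(-3)*(-36))/(-13479) + (2*(-132))/10427 = (60*(-36))*(-1/13479) - 264*1/10427 = -2160*(-1/13479) - 264/10427 = 720/4493 - 264/10427 = 6321288/46848511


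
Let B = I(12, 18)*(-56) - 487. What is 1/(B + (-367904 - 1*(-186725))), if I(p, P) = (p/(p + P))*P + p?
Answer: -5/913706 ≈ -5.4722e-6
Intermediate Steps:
I(p, P) = p + P*p/(P + p) (I(p, P) = (p/(P + p))*P + p = P*p/(P + p) + p = p + P*p/(P + p))
B = -7811/5 (B = (12*(12 + 2*18)/(18 + 12))*(-56) - 487 = (12*(12 + 36)/30)*(-56) - 487 = (12*(1/30)*48)*(-56) - 487 = (96/5)*(-56) - 487 = -5376/5 - 487 = -7811/5 ≈ -1562.2)
1/(B + (-367904 - 1*(-186725))) = 1/(-7811/5 + (-367904 - 1*(-186725))) = 1/(-7811/5 + (-367904 + 186725)) = 1/(-7811/5 - 181179) = 1/(-913706/5) = -5/913706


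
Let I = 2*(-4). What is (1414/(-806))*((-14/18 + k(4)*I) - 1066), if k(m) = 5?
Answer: 7042427/3627 ≈ 1941.7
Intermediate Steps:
I = -8
(1414/(-806))*((-14/18 + k(4)*I) - 1066) = (1414/(-806))*((-14/18 + 5*(-8)) - 1066) = (1414*(-1/806))*((-14*1/18 - 40) - 1066) = -707*((-7/9 - 40) - 1066)/403 = -707*(-367/9 - 1066)/403 = -707/403*(-9961/9) = 7042427/3627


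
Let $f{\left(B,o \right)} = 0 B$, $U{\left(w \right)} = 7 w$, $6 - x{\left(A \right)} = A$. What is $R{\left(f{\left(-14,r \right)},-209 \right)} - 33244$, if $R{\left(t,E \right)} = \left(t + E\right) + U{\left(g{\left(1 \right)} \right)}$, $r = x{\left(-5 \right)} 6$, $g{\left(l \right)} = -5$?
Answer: $-33488$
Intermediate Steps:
$x{\left(A \right)} = 6 - A$
$r = 66$ ($r = \left(6 - -5\right) 6 = \left(6 + 5\right) 6 = 11 \cdot 6 = 66$)
$f{\left(B,o \right)} = 0$
$R{\left(t,E \right)} = -35 + E + t$ ($R{\left(t,E \right)} = \left(t + E\right) + 7 \left(-5\right) = \left(E + t\right) - 35 = -35 + E + t$)
$R{\left(f{\left(-14,r \right)},-209 \right)} - 33244 = \left(-35 - 209 + 0\right) - 33244 = -244 - 33244 = -33488$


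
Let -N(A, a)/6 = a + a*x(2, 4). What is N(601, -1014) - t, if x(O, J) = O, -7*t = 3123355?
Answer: 3251119/7 ≈ 4.6445e+5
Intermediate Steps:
t = -3123355/7 (t = -⅐*3123355 = -3123355/7 ≈ -4.4619e+5)
N(A, a) = -18*a (N(A, a) = -6*(a + a*2) = -6*(a + 2*a) = -18*a)
N(601, -1014) - t = -18*(-1014) - 1*(-3123355/7) = 18252 + 3123355/7 = 3251119/7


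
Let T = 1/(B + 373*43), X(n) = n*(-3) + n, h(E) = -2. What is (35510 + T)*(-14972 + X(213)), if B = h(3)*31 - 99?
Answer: -4340910085919/7939 ≈ -5.4678e+8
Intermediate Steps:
B = -161 (B = -2*31 - 99 = -62 - 99 = -161)
X(n) = -2*n (X(n) = -3*n + n = -2*n)
T = 1/15878 (T = 1/(-161 + 373*43) = 1/(-161 + 16039) = 1/15878 ≈ 6.2980e-5)
(35510 + T)*(-14972 + X(213)) = (35510 + 1/15878)*(-14972 - 2*213) = 563827781*(-14972 - 426)/15878 = (563827781/15878)*(-15398) = -4340910085919/7939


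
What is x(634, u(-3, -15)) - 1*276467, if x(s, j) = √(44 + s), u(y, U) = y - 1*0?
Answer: -276467 + √678 ≈ -2.7644e+5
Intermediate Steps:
u(y, U) = y (u(y, U) = y + 0 = y)
x(634, u(-3, -15)) - 1*276467 = √(44 + 634) - 1*276467 = √678 - 276467 = -276467 + √678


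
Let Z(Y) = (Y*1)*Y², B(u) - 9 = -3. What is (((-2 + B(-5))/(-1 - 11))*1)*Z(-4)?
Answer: 64/3 ≈ 21.333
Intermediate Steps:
B(u) = 6 (B(u) = 9 - 3 = 6)
Z(Y) = Y³ (Z(Y) = Y*Y² = Y³)
(((-2 + B(-5))/(-1 - 11))*1)*Z(-4) = (((-2 + 6)/(-1 - 11))*1)*(-4)³ = ((4/(-12))*1)*(-64) = ((4*(-1/12))*1)*(-64) = -⅓*1*(-64) = -⅓*(-64) = 64/3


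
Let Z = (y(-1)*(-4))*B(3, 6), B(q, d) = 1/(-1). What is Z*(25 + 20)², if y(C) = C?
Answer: -8100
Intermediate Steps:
B(q, d) = -1 (B(q, d) = 1*(-1) = -1)
Z = -4 (Z = -1*(-4)*(-1) = 4*(-1) = -4)
Z*(25 + 20)² = -4*(25 + 20)² = -4*45² = -4*2025 = -8100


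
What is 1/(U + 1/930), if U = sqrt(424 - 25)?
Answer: -930/345095099 + 864900*sqrt(399)/345095099 ≈ 0.050060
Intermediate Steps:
U = sqrt(399) ≈ 19.975
1/(U + 1/930) = 1/(sqrt(399) + 1/930) = 1/(1/930 + sqrt(399))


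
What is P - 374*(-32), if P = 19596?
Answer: 31564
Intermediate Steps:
P - 374*(-32) = 19596 - 374*(-32) = 19596 + 11968 = 31564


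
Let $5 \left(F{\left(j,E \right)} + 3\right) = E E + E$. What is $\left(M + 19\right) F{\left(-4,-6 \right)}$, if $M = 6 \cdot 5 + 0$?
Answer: $147$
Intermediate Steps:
$F{\left(j,E \right)} = -3 + \frac{E}{5} + \frac{E^{2}}{5}$ ($F{\left(j,E \right)} = -3 + \frac{E E + E}{5} = -3 + \frac{E^{2} + E}{5} = -3 + \frac{E + E^{2}}{5} = -3 + \left(\frac{E}{5} + \frac{E^{2}}{5}\right) = -3 + \frac{E}{5} + \frac{E^{2}}{5}$)
$M = 30$ ($M = 30 + 0 = 30$)
$\left(M + 19\right) F{\left(-4,-6 \right)} = \left(30 + 19\right) \left(-3 + \frac{1}{5} \left(-6\right) + \frac{\left(-6\right)^{2}}{5}\right) = 49 \left(-3 - \frac{6}{5} + \frac{1}{5} \cdot 36\right) = 49 \left(-3 - \frac{6}{5} + \frac{36}{5}\right) = 49 \cdot 3 = 147$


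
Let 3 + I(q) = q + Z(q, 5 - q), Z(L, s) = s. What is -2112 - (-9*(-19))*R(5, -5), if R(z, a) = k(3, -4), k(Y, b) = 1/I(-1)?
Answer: -4395/2 ≈ -2197.5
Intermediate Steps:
I(q) = 2 (I(q) = -3 + (q + (5 - q)) = -3 + 5 = 2)
k(Y, b) = ½ (k(Y, b) = 1/2 = ½)
R(z, a) = ½
-2112 - (-9*(-19))*R(5, -5) = -2112 - (-9*(-19))/2 = -2112 - 171/2 = -4395/2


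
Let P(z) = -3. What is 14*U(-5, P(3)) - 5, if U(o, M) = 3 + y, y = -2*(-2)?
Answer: 93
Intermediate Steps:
y = 4
U(o, M) = 7 (U(o, M) = 3 + 4 = 7)
14*U(-5, P(3)) - 5 = 14*7 - 5 = 98 - 5 = 93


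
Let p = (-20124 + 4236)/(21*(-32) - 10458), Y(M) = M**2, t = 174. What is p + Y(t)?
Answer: 56164628/1855 ≈ 30277.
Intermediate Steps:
p = 2648/1855 (p = -15888/(-672 - 10458) = -15888/(-11130) = -15888*(-1/11130) = 2648/1855 ≈ 1.4275)
p + Y(t) = 2648/1855 + 174**2 = 2648/1855 + 30276 = 56164628/1855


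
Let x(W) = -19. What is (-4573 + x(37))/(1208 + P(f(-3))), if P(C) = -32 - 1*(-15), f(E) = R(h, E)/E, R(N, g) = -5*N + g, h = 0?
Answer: -4592/1191 ≈ -3.8556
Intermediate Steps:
R(N, g) = g - 5*N
f(E) = 1 (f(E) = (E - 5*0)/E = (E + 0)/E = E/E = 1)
P(C) = -17 (P(C) = -32 + 15 = -17)
(-4573 + x(37))/(1208 + P(f(-3))) = (-4573 - 19)/(1208 - 17) = -4592/1191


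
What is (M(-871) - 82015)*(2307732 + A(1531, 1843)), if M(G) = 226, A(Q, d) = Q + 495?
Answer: -188912797062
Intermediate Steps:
A(Q, d) = 495 + Q
(M(-871) - 82015)*(2307732 + A(1531, 1843)) = (226 - 82015)*(2307732 + (495 + 1531)) = -81789*(2307732 + 2026) = -81789*2309758 = -188912797062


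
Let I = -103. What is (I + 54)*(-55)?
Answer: 2695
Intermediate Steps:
(I + 54)*(-55) = (-103 + 54)*(-55) = -49*(-55) = 2695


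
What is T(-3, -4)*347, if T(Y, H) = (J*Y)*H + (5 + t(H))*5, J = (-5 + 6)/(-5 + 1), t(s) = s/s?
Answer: 9369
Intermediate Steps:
t(s) = 1
J = -¼ (J = 1/(-4) = 1*(-¼) = -¼ ≈ -0.25000)
T(Y, H) = 30 - H*Y/4 (T(Y, H) = (-Y/4)*H + (5 + 1)*5 = -H*Y/4 + 6*5 = -H*Y/4 + 30 = 30 - H*Y/4)
T(-3, -4)*347 = (30 - ¼*(-4)*(-3))*347 = (30 - 3)*347 = 27*347 = 9369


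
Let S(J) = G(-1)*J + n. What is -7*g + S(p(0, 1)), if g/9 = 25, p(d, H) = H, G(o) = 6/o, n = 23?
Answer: -1558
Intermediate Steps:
g = 225 (g = 9*25 = 225)
S(J) = 23 - 6*J (S(J) = (6/(-1))*J + 23 = (6*(-1))*J + 23 = -6*J + 23 = 23 - 6*J)
-7*g + S(p(0, 1)) = -7*225 + (23 - 6*1) = -1575 + (23 - 6) = -1575 + 17 = -1558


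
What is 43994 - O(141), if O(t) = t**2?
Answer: 24113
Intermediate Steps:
43994 - O(141) = 43994 - 1*141**2 = 43994 - 1*19881 = 43994 - 19881 = 24113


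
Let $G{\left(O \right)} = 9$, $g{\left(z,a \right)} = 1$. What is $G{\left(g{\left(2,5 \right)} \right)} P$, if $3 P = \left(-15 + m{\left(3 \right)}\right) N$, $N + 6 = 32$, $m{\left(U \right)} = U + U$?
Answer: $-702$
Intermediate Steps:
$m{\left(U \right)} = 2 U$
$N = 26$ ($N = -6 + 32 = 26$)
$P = -78$ ($P = \frac{\left(-15 + 2 \cdot 3\right) 26}{3} = \frac{\left(-15 + 6\right) 26}{3} = \frac{\left(-9\right) 26}{3} = \frac{1}{3} \left(-234\right) = -78$)
$G{\left(g{\left(2,5 \right)} \right)} P = 9 \left(-78\right) = -702$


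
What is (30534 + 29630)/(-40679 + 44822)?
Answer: 60164/4143 ≈ 14.522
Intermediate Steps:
(30534 + 29630)/(-40679 + 44822) = 60164/4143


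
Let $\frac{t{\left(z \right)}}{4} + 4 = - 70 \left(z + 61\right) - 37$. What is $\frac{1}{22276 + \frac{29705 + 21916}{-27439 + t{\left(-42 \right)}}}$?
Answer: $\frac{32923}{733341127} \approx 4.4895 \cdot 10^{-5}$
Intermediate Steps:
$t{\left(z \right)} = -17244 - 280 z$ ($t{\left(z \right)} = -16 + 4 \left(- 70 \left(z + 61\right) - 37\right) = -16 + 4 \left(- 70 \left(61 + z\right) - 37\right) = -16 + 4 \left(\left(-4270 - 70 z\right) - 37\right) = -16 + 4 \left(-4307 - 70 z\right) = -16 - \left(17228 + 280 z\right) = -17244 - 280 z$)
$\frac{1}{22276 + \frac{29705 + 21916}{-27439 + t{\left(-42 \right)}}} = \frac{1}{22276 + \frac{29705 + 21916}{-27439 - 5484}} = \frac{1}{22276 + \frac{51621}{-27439 + \left(-17244 + 11760\right)}} = \frac{1}{22276 + \frac{51621}{-27439 - 5484}} = \frac{1}{22276 + \frac{51621}{-32923}} = \frac{1}{22276 + 51621 \left(- \frac{1}{32923}\right)} = \frac{1}{22276 - \frac{51621}{32923}} = \frac{1}{\frac{733341127}{32923}} = \frac{32923}{733341127}$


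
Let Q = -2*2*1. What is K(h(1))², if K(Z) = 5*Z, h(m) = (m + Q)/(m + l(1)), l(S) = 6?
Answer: 225/49 ≈ 4.5918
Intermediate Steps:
Q = -4 (Q = -4*1 = -4)
h(m) = (-4 + m)/(6 + m) (h(m) = (m - 4)/(m + 6) = (-4 + m)/(6 + m))
K(h(1))² = (5*((-4 + 1)/(6 + 1)))² = (5*(-3/7))² = (-15/7)² = 225/49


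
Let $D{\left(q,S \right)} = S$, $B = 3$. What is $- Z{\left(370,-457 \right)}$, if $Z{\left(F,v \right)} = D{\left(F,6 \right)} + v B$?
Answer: $1365$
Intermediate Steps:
$Z{\left(F,v \right)} = 6 + 3 v$ ($Z{\left(F,v \right)} = 6 + v 3 = 6 + 3 v$)
$- Z{\left(370,-457 \right)} = - (6 + 3 \left(-457\right)) = - (6 - 1371) = \left(-1\right) \left(-1365\right) = 1365$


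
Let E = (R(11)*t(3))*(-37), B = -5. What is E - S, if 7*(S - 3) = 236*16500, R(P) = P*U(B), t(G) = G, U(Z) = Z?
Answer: -3851286/7 ≈ -5.5018e+5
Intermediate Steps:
R(P) = -5*P (R(P) = P*(-5) = -5*P)
E = 6105 (E = (-5*11*3)*(-37) = -55*3*(-37) = -165*(-37) = 6105)
S = 3894021/7 (S = 3 + (236*16500)/7 = 3 + (1/7)*3894000 = 3 + 3894000/7 = 3894021/7 ≈ 5.5629e+5)
E - S = 6105 - 1*3894021/7 = 6105 - 3894021/7 = -3851286/7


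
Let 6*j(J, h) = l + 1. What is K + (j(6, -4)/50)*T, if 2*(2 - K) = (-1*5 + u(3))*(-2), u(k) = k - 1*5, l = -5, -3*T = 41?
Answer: -1084/225 ≈ -4.8178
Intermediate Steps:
T = -41/3 (T = -1/3*41 = -41/3 ≈ -13.667)
u(k) = -5 + k (u(k) = k - 5 = -5 + k)
j(J, h) = -2/3 (j(J, h) = (-5 + 1)/6 = (1/6)*(-4) = -2/3)
K = -5 (K = 2 - (-1*5 + (-5 + 3))*(-2)/2 = 2 - (-5 - 2)*(-2)/2 = 2 - (-7)*(-2)/2 = 2 - 1/2*14 = 2 - 7 = -5)
K + (j(6, -4)/50)*T = -5 - 2/3/50*(-41/3) = -5 - 2/3*1/50*(-41/3) = -5 - 1/75*(-41/3) = -5 + 41/225 = -1084/225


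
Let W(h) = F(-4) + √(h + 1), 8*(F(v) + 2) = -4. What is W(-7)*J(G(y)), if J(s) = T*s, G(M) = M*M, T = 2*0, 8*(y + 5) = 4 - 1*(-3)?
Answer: 0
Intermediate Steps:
F(v) = -5/2 (F(v) = -2 + (⅛)*(-4) = -2 - ½ = -5/2)
y = -33/8 (y = -5 + (4 - 1*(-3))/8 = -5 + (4 + 3)/8 = -5 + (⅛)*7 = -5 + 7/8 = -33/8 ≈ -4.1250)
T = 0
G(M) = M²
J(s) = 0 (J(s) = 0*s = 0)
W(h) = -5/2 + √(1 + h) (W(h) = -5/2 + √(h + 1) = -5/2 + √(1 + h))
W(-7)*J(G(y)) = (-5/2 + √(1 - 7))*0 = (-5/2 + √(-6))*0 = (-5/2 + I*√6)*0 = 0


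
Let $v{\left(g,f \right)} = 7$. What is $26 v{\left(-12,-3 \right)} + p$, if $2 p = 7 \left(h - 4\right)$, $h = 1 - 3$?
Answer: $161$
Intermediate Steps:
$h = -2$
$p = -21$ ($p = \frac{7 \left(-2 - 4\right)}{2} = \frac{7 \left(-6\right)}{2} = \frac{1}{2} \left(-42\right) = -21$)
$26 v{\left(-12,-3 \right)} + p = 26 \cdot 7 - 21 = 182 - 21 = 161$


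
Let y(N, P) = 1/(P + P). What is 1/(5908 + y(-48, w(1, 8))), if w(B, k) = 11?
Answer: 22/129977 ≈ 0.00016926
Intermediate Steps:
y(N, P) = 1/(2*P)
1/(5908 + y(-48, w(1, 8))) = 1/(5908 + (½)/11) = 1/(5908 + (½)*(1/11)) = 1/(5908 + 1/22) = 1/(129977/22) = 22/129977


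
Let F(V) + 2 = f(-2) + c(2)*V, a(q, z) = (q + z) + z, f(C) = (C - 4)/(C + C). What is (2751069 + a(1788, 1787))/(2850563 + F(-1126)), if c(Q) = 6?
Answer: 5512862/5687613 ≈ 0.96928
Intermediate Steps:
f(C) = (-4 + C)/(2*C) (f(C) = (-4 + C)/((2*C)) = (-4 + C)*(1/(2*C)) = (-4 + C)/(2*C))
a(q, z) = q + 2*z
F(V) = -½ + 6*V (F(V) = -2 + ((½)*(-4 - 2)/(-2) + 6*V) = -2 + ((½)*(-½)*(-6) + 6*V) = -2 + (3/2 + 6*V) = -½ + 6*V)
(2751069 + a(1788, 1787))/(2850563 + F(-1126)) = (2751069 + (1788 + 2*1787))/(2850563 + (-½ + 6*(-1126))) = (2751069 + (1788 + 3574))/(2850563 + (-½ - 6756)) = (2751069 + 5362)/(2850563 - 13513/2) = 2756431/(5687613/2) = 2756431*(2/5687613) = 5512862/5687613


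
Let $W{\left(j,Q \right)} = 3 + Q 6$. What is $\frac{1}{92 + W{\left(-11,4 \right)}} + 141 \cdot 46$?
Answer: $\frac{771835}{119} \approx 6486.0$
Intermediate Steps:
$W{\left(j,Q \right)} = 3 + 6 Q$
$\frac{1}{92 + W{\left(-11,4 \right)}} + 141 \cdot 46 = \frac{1}{92 + \left(3 + 6 \cdot 4\right)} + 141 \cdot 46 = \frac{1}{92 + \left(3 + 24\right)} + 6486 = \frac{1}{92 + 27} + 6486 = \frac{1}{119} + 6486 = \frac{771835}{119}$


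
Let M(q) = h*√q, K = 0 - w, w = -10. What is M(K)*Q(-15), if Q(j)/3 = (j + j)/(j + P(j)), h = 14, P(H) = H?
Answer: 42*√10 ≈ 132.82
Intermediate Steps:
K = 10 (K = 0 - 1*(-10) = 0 + 10 = 10)
M(q) = 14*√q
Q(j) = 3 (Q(j) = 3*((j + j)/(j + j)) = 3*((2*j)/((2*j))) = 3*((2*j)*(1/(2*j))) = 3*1 = 3)
M(K)*Q(-15) = (14*√10)*3 = 42*√10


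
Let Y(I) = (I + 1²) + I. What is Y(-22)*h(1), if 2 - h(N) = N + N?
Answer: 0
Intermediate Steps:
Y(I) = 1 + 2*I (Y(I) = (I + 1) + I = (1 + I) + I = 1 + 2*I)
h(N) = 2 - 2*N (h(N) = 2 - (N + N) = 2 - 2*N)
Y(-22)*h(1) = (1 + 2*(-22))*(2 - 2*1) = (1 - 44)*(2 - 2) = -43*0 = 0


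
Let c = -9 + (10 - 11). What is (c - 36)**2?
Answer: 2116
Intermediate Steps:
c = -10 (c = -9 - 1 = -10)
(c - 36)**2 = (-10 - 36)**2 = (-46)**2 = 2116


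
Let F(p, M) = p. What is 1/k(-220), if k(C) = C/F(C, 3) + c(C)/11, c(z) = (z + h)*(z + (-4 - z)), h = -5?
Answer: 11/911 ≈ 0.012075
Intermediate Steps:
c(z) = 20 - 4*z (c(z) = (z - 5)*(z + (-4 - z)) = (-5 + z)*(-4) = 20 - 4*z)
k(C) = 31/11 - 4*C/11 (k(C) = C/C + (20 - 4*C)/11 = 1 + (20 - 4*C)*(1/11) = 1 + (20/11 - 4*C/11) = 31/11 - 4*C/11)
1/k(-220) = 1/(31/11 - 4/11*(-220)) = 1/(31/11 + 80) = 1/(911/11) = 11/911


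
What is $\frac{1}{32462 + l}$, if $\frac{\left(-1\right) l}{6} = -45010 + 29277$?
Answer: $\frac{1}{126860} \approx 7.8827 \cdot 10^{-6}$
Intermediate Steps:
$l = 94398$ ($l = - 6 \left(-45010 + 29277\right) = \left(-6\right) \left(-15733\right) = 94398$)
$\frac{1}{32462 + l} = \frac{1}{32462 + 94398} = \frac{1}{126860}$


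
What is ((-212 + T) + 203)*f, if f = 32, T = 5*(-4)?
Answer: -928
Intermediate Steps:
T = -20
((-212 + T) + 203)*f = ((-212 - 20) + 203)*32 = (-232 + 203)*32 = -29*32 = -928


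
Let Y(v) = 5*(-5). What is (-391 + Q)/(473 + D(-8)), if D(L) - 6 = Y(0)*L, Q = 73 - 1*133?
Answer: -451/679 ≈ -0.66421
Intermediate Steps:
Q = -60 (Q = 73 - 133 = -60)
Y(v) = -25
D(L) = 6 - 25*L
(-391 + Q)/(473 + D(-8)) = (-391 - 60)/(473 + (6 - 25*(-8))) = -451/(473 + (6 + 200)) = -451/(473 + 206) = -451/679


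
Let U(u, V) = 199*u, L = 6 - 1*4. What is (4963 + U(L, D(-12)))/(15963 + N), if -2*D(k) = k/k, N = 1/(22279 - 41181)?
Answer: 101333622/301732625 ≈ 0.33584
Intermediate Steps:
N = -1/18902 (N = 1/(-18902) = -1/18902 ≈ -5.2904e-5)
L = 2 (L = 6 - 4 = 2)
D(k) = -½ (D(k) = -k/(2*k) = -½*1 = -½)
(4963 + U(L, D(-12)))/(15963 + N) = (4963 + 199*2)/(15963 - 1/18902) = (4963 + 398)/(301732625/18902) = 5361*(18902/301732625) = 101333622/301732625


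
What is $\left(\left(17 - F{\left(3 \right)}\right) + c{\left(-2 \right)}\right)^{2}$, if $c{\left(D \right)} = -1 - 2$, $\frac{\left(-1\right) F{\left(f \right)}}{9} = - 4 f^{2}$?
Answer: $96100$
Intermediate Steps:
$F{\left(f \right)} = 36 f^{2}$ ($F{\left(f \right)} = - 9 \left(- 4 f^{2}\right) = 36 f^{2}$)
$c{\left(D \right)} = -3$
$\left(\left(17 - F{\left(3 \right)}\right) + c{\left(-2 \right)}\right)^{2} = \left(\left(17 - 36 \cdot 3^{2}\right) - 3\right)^{2} = \left(\left(17 - 36 \cdot 9\right) - 3\right)^{2} = \left(\left(17 - 324\right) - 3\right)^{2} = \left(-307 - 3\right)^{2} = \left(-310\right)^{2} = 96100$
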